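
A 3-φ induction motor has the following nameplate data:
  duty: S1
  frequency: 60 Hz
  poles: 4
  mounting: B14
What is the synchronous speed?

n_s = 120f/p = 120×60/4 = 1800 rpm

1800 rpm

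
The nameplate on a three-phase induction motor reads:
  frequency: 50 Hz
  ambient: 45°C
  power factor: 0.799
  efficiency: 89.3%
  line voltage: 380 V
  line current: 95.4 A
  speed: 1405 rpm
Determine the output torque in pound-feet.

P_in = √3·V·I·cosφ = 1.732 × 380 × 95.4 × 0.799 = 50168 W
P_out = η·P_in = 0.893 × 50168 = 44800 W
n = 1405 rpm
ω = 2π×1405/60 = 147.1 rad/s
τ = P_out/ω = 44800/147.1 = 304.6 N·m
In lb·ft: 304.6/1.356 = 225 lb·ft

225 lb·ft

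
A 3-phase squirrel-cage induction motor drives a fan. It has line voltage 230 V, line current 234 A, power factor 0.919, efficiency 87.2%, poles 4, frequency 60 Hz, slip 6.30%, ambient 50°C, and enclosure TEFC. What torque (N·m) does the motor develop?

423 N·m

P_in = √3·V·I·cosφ = 1.732 × 230 × 234 × 0.919 = 85666 W
P_out = η·P_in = 0.872 × 85666 = 74701 W
n_s = 120×60/4 = 1800 rpm; n = 1800×(1−0.063) = 1687 rpm
ω = 2π×1687/60 = 176.7 rad/s
τ = P_out/ω = 74701/176.7 = 423 N·m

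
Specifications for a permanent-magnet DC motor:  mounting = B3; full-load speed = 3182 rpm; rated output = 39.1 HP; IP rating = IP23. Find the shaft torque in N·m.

87.5 N·m

P_out = 39.1 × 746 = 29169 W
ω = 2π × 3182/60 = 333.2 rad/s
τ = P_out/ω = 29169/333.2 = 87.5 N·m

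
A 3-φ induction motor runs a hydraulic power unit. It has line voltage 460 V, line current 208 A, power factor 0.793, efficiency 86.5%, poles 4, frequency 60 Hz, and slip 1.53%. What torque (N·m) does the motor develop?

612 N·m

P_in = √3·V·I·cosφ = 1.732 × 460 × 208 × 0.793 = 131414 W
P_out = η·P_in = 0.865 × 131414 = 113673 W
n_s = 120×60/4 = 1800 rpm; n = 1800×(1−0.0153) = 1772 rpm
ω = 2π×1772/60 = 185.6 rad/s
τ = P_out/ω = 113673/185.6 = 612 N·m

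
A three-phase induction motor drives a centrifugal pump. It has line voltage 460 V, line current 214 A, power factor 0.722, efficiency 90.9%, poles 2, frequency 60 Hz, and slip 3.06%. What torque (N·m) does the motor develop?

P_in = √3·V·I·cosφ = 1.732 × 460 × 214 × 0.722 = 123100 W
P_out = η·P_in = 0.909 × 123100 = 111898 W
n_s = 120×60/2 = 3600 rpm; n = 3600×(1−0.0306) = 3490 rpm
ω = 2π×3490/60 = 365.5 rad/s
τ = P_out/ω = 111898/365.5 = 306 N·m

306 N·m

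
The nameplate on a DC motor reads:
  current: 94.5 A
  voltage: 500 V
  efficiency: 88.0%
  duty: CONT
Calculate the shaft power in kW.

41.6 kW

P_in = V·I = 500 × 94.5 = 47250 W
P_out = η·P_in = 0.88 × 47250 = 41580 W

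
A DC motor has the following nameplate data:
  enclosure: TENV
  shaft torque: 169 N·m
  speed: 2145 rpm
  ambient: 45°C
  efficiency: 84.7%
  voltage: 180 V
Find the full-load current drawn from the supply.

ω = 2π×2145/60 = 224.6 rad/s; P_out = τω = 169 × 224.6 = 37957 W
P_in = P_out / η = 37957 / 0.847 = 44813 W
I = P_in / V = 44813 / 180 = 249 A

249 A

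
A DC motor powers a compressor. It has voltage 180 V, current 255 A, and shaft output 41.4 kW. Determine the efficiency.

90.2 %

P_out = 41.4 kW = 41400 W
P_in = V·I = 180 × 255 = 45900 W
η = P_out / P_in = 41400 / 45900 = 0.902 = 90.2%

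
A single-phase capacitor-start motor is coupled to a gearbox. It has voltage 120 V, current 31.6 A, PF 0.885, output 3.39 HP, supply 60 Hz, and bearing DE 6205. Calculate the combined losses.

827 W

P_in = V·I·cosφ = 120×31.6×0.885 = 3356 W
P_out = 3.39×746 = 2529 W
Losses = P_in − P_out = 3356 − 2529 = 827 W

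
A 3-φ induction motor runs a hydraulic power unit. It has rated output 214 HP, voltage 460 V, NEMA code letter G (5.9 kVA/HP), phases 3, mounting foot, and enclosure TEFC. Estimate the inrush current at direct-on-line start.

S_LR = 5.9 × 214 = 1262.6 kVA
I_LR = S_LR/(√3·V_L) = 1262600/(1.732×460) = 1580 A

1580 A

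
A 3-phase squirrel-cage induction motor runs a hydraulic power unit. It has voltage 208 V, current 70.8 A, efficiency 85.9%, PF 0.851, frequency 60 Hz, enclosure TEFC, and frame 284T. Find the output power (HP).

P_in = √3·V·I·cosφ = 1.732 × 208 × 70.8 × 0.851 = 21706 W
P_out = η·P_in = 0.859 × 21706 = 18645 W
= 18645/746 = 25 HP

25 HP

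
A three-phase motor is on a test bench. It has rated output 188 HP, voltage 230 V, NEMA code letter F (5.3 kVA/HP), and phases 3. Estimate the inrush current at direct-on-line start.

S_LR = 5.3 × 188 = 996.4 kVA
I_LR = S_LR/(√3·V_L) = 996400/(1.732×230) = 2500 A

2500 A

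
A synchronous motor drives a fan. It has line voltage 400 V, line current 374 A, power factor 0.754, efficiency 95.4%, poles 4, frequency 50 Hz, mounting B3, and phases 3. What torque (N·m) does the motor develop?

1190 N·m

P_in = √3·V·I·cosφ = 1.732 × 400 × 374 × 0.754 = 195367 W
P_out = η·P_in = 0.954 × 195367 = 186380 W
n = n_s = 120×50/4 = 1500 rpm (synchronous)
ω = 2π×1500/60 = 157.1 rad/s
τ = P_out/ω = 186380/157.1 = 1190 N·m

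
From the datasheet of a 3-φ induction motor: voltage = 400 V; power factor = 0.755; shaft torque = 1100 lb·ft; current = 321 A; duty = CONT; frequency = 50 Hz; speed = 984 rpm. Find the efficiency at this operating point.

91.5 %

τ = 1100 lb·ft × 1.356 = 1492 N·m
ω = 2π × 984/60 = 103 rad/s; P_out = τω = 1492 × 103 = 153676 W
P_in = √3·V_L·I_L·cosφ = 1.732 × 400 × 321 × 0.755 = 167904 W
η = P_out / P_in = 153676 / 167904 = 0.915 = 91.5%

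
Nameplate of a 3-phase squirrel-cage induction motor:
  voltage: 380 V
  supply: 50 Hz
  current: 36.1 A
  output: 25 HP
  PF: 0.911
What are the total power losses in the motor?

P_in = √3·V·I·cosφ = 1.732×380×36.1×0.911 = 21645 W
P_out = 25×746 = 18650 W
Losses = P_in − P_out = 21645 − 18650 = 2995 W

3000 W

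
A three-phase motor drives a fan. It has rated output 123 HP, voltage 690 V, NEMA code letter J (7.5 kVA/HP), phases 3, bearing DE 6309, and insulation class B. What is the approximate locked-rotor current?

S_LR = 7.5 × 123 = 922.5 kVA
I_LR = S_LR/(√3·V_L) = 922500/(1.732×690) = 772 A

772 A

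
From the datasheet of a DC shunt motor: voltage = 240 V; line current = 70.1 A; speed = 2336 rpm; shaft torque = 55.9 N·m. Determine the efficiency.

81.3 %

ω = 2π × 2336/60 = 244.6 rad/s; P_out = τω = 55.9 × 244.6 = 13673 W
P_in = V·I = 240 × 70.1 = 16824 W
η = P_out / P_in = 13673 / 16824 = 0.813 = 81.3%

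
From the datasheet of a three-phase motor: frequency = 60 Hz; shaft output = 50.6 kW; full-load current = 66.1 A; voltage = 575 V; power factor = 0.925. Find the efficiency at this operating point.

83.1 %

P_out = 50.6 kW = 50600 W
P_in = √3·V_L·I_L·cosφ = 1.732 × 575 × 66.1 × 0.925 = 60892 W
η = P_out / P_in = 50600 / 60892 = 0.831 = 83.1%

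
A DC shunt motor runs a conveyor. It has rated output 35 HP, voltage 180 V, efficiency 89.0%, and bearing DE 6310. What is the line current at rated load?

P_out = 35 × 746 = 26110 W
P_in = P_out / η = 26110 / 0.890 = 29337 W
I = P_in / V = 29337 / 180 = 163 A

163 A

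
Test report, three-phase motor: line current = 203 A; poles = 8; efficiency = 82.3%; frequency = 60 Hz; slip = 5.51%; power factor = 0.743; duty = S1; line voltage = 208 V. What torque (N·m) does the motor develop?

P_in = √3·V·I·cosφ = 1.732 × 208 × 203 × 0.743 = 54337 W
P_out = η·P_in = 0.823 × 54337 = 44719 W
n_s = 120×60/8 = 900 rpm; n = 900×(1−0.0551) = 850 rpm
ω = 2π×850/60 = 89.01 rad/s
τ = P_out/ω = 44719/89.01 = 502 N·m

502 N·m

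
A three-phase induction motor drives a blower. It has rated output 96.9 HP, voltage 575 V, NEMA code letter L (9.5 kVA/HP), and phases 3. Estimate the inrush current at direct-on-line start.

924 A

S_LR = 9.5 × 96.9 = 920.55 kVA
I_LR = S_LR/(√3·V_L) = 920550/(1.732×575) = 924 A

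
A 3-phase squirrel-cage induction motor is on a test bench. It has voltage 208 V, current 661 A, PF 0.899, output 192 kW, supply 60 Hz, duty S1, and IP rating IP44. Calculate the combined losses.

P_in = √3·V·I·cosφ = 1.732×208×661×0.899 = 214078 W
P_out = 192000 W
Losses = P_in − P_out = 214078 − 192000 = 22078 W

22100 W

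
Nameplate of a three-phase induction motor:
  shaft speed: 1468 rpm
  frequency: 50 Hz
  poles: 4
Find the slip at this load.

n_s = 120f/p = 120×50/4 = 1500 rpm
s = (n_s − n)/n_s = (1500 − 1468)/1500 = 0.0213

2.13 %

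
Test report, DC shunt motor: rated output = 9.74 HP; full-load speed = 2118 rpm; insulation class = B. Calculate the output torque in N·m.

P_out = 9.74 × 746 = 7266 W
ω = 2π × 2118/60 = 221.8 rad/s
τ = P_out/ω = 7266/221.8 = 32.8 N·m

32.8 N·m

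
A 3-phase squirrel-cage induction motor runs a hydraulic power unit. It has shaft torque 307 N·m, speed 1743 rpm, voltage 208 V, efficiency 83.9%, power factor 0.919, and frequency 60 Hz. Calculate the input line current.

ω = 2π×1743/60 = 182.5 rad/s; P_out = τω = 307 × 182.5 = 56028 W
P_in = P_out / η = 56028 / 0.839 = 66779 W
I_L = P_in / (√3·V_L·cosφ) = 66779 / (1.732 × 208 × 0.919) = 202 A

202 A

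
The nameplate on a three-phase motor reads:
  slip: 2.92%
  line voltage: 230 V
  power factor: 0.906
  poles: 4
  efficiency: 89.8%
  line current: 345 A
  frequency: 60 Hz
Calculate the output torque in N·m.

611 N·m

P_in = √3·V·I·cosφ = 1.732 × 230 × 345 × 0.906 = 124515 W
P_out = η·P_in = 0.898 × 124515 = 111814 W
n_s = 120×60/4 = 1800 rpm; n = 1800×(1−0.0292) = 1747 rpm
ω = 2π×1747/60 = 182.9 rad/s
τ = P_out/ω = 111814/182.9 = 611 N·m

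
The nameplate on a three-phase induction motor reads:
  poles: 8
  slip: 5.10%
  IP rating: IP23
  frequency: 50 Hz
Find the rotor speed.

712 rpm

n_s = 120f/p = 120×50/8 = 750 rpm
n = n_s(1 − s) = 750 × (1 − 0.051) = 712 rpm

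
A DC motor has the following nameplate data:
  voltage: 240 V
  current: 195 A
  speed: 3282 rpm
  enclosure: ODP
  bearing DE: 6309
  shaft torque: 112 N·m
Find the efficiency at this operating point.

ω = 2π × 3282/60 = 343.7 rad/s; P_out = τω = 112 × 343.7 = 38494 W
P_in = V·I = 240 × 195 = 46800 W
η = P_out / P_in = 38494 / 46800 = 0.823 = 82.3%

82.3 %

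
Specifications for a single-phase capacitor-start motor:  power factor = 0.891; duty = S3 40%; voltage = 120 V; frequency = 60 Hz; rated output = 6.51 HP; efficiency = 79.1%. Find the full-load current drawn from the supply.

P_out = 6.51 × 746 = 4856 W
P_in = P_out / η = 4856 / 0.791 = 6139 W
I = P_in / (V·cosφ) = 6139 / (120 × 0.891) = 57.4 A

57.4 A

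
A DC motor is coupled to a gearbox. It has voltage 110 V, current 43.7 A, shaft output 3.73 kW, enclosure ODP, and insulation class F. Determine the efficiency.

P_out = 3.73 kW = 3730 W
P_in = V·I = 110 × 43.7 = 4807 W
η = P_out / P_in = 3730 / 4807 = 0.776 = 77.6%

77.6 %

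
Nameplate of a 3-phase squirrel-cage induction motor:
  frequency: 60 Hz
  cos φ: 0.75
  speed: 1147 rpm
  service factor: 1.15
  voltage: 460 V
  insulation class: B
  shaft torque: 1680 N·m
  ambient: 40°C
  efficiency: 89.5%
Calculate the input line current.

ω = 2π×1147/60 = 120.1 rad/s; P_out = τω = 1680 × 120.1 = 201768 W
P_in = P_out / η = 201768 / 0.895 = 225439 W
I_L = P_in / (√3·V_L·cosφ) = 225439 / (1.732 × 460 × 0.75) = 377 A

377 A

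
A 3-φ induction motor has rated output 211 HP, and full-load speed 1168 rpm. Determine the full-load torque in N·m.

1290 N·m

P_out = 211 × 746 = 157406 W
ω = 2π × 1168/60 = 122.3 rad/s
τ = P_out/ω = 157406/122.3 = 1290 N·m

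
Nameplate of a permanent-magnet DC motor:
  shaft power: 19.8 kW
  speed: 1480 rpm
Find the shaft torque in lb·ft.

94.2 lb·ft

ω = 2π × 1480/60 = 155 rad/s
τ = P/ω = 19800/155 = 127.7 N·m
In lb·ft: 127.7/1.356 = 94.2 lb·ft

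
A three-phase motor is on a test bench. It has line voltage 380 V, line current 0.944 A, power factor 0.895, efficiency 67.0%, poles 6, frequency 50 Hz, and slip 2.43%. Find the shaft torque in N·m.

3.65 N·m

P_in = √3·V·I·cosφ = 1.732 × 380 × 0.944 × 0.895 = 556 W
P_out = η·P_in = 0.67 × 556 = 373 W
n_s = 120×50/6 = 1000 rpm; n = 1000×(1−0.0243) = 976 rpm
ω = 2π×976/60 = 102.2 rad/s
τ = P_out/ω = 373/102.2 = 3.65 N·m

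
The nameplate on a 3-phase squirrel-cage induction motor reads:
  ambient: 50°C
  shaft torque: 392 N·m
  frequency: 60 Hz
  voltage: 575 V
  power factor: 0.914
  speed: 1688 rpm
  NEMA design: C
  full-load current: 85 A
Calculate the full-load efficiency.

ω = 2π × 1688/60 = 176.8 rad/s; P_out = τω = 392 × 176.8 = 69306 W
P_in = √3·V_L·I_L·cosφ = 1.732 × 575 × 85 × 0.914 = 77371 W
η = P_out / P_in = 69306 / 77371 = 0.896 = 89.6%

89.6 %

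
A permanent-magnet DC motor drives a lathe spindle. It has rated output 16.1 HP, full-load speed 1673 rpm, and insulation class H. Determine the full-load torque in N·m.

P_out = 16.1 × 746 = 12011 W
ω = 2π × 1673/60 = 175.2 rad/s
τ = P_out/ω = 12011/175.2 = 68.6 N·m

68.6 N·m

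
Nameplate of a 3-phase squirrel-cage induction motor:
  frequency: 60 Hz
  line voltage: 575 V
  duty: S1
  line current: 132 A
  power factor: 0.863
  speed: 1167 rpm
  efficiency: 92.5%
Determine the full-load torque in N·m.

P_in = √3·V·I·cosφ = 1.732 × 575 × 132 × 0.863 = 113449 W
P_out = η·P_in = 0.925 × 113449 = 104940 W
n = 1167 rpm
ω = 2π×1167/60 = 122.2 rad/s
τ = P_out/ω = 104940/122.2 = 859 N·m

859 N·m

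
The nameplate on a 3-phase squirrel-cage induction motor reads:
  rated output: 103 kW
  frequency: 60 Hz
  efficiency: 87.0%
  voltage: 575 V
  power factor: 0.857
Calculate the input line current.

P_out = 103 kW = 103000 W
P_in = P_out / η = 103000 / 0.870 = 118391 W
I_L = P_in / (√3·V_L·cosφ) = 118391 / (1.732 × 575 × 0.857) = 139 A

139 A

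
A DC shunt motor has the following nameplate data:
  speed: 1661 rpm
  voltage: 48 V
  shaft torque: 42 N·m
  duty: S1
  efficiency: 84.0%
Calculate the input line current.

ω = 2π×1661/60 = 173.9 rad/s; P_out = τω = 42 × 173.9 = 7304 W
P_in = P_out / η = 7304 / 0.840 = 8695 W
I = P_in / V = 8695 / 48 = 181 A

181 A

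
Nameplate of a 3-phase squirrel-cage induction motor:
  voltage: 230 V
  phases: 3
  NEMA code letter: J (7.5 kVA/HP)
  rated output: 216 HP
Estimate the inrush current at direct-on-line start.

S_LR = 7.5 × 216 = 1620 kVA
I_LR = S_LR/(√3·V_L) = 1620000/(1.732×230) = 4070 A

4070 A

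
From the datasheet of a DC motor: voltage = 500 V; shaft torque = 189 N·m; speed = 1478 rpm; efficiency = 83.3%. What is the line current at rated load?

ω = 2π×1478/60 = 154.8 rad/s; P_out = τω = 189 × 154.8 = 29257 W
P_in = P_out / η = 29257 / 0.833 = 35122 W
I = P_in / V = 35122 / 500 = 70.2 A

70.2 A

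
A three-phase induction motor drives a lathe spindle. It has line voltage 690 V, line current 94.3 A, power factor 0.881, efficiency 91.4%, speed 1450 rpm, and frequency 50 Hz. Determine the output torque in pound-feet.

441 lb·ft

P_in = √3·V·I·cosφ = 1.732 × 690 × 94.3 × 0.881 = 99285 W
P_out = η·P_in = 0.914 × 99285 = 90746 W
n = 1450 rpm
ω = 2π×1450/60 = 151.8 rad/s
τ = P_out/ω = 90746/151.8 = 597.8 N·m
In lb·ft: 597.8/1.356 = 441 lb·ft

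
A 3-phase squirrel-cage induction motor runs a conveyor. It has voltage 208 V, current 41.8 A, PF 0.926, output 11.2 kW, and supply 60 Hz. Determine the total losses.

P_in = √3·V·I·cosφ = 1.732×208×41.8×0.926 = 13944 W
P_out = 11200 W
Losses = P_in − P_out = 13944 − 11200 = 2744 W

2.74 kW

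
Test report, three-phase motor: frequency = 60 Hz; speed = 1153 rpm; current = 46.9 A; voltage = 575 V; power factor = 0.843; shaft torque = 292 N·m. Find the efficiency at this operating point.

ω = 2π × 1153/60 = 120.7 rad/s; P_out = τω = 292 × 120.7 = 35244 W
P_in = √3·V_L·I_L·cosφ = 1.732 × 575 × 46.9 × 0.843 = 39375 W
η = P_out / P_in = 35244 / 39375 = 0.895 = 89.5%

89.5 %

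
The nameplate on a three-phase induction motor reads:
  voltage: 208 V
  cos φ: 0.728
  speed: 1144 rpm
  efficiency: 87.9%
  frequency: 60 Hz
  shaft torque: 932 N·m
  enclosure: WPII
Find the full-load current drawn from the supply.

484 A

ω = 2π×1144/60 = 119.8 rad/s; P_out = τω = 932 × 119.8 = 111654 W
P_in = P_out / η = 111654 / 0.879 = 127024 W
I_L = P_in / (√3·V_L·cosφ) = 127024 / (1.732 × 208 × 0.728) = 484 A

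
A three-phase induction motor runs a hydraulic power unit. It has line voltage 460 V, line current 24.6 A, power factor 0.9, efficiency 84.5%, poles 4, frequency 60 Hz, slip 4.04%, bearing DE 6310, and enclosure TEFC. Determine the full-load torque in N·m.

P_in = √3·V·I·cosφ = 1.732 × 460 × 24.6 × 0.9 = 17639 W
P_out = η·P_in = 0.845 × 17639 = 14905 W
n_s = 120×60/4 = 1800 rpm; n = 1800×(1−0.0404) = 1727 rpm
ω = 2π×1727/60 = 180.9 rad/s
τ = P_out/ω = 14905/180.9 = 82.4 N·m

82.4 N·m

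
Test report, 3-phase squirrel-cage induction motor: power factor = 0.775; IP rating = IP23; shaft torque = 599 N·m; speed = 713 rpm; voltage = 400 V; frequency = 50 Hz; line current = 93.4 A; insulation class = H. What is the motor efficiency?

ω = 2π × 713/60 = 74.67 rad/s; P_out = τω = 599 × 74.67 = 44727 W
P_in = √3·V_L·I_L·cosφ = 1.732 × 400 × 93.4 × 0.775 = 50148 W
η = P_out / P_in = 44727 / 50148 = 0.892 = 89.2%

89.2 %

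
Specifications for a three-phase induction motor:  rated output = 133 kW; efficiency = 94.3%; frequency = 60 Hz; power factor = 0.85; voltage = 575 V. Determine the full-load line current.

167 A

P_out = 133 kW = 133000 W
P_in = P_out / η = 133000 / 0.943 = 141039 W
I_L = P_in / (√3·V_L·cosφ) = 141039 / (1.732 × 575 × 0.85) = 167 A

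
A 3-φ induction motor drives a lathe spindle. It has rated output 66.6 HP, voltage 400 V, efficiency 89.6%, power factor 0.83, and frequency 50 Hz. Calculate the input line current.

P_out = 66.6 × 746 = 49684 W
P_in = P_out / η = 49684 / 0.896 = 55451 W
I_L = P_in / (√3·V_L·cosφ) = 55451 / (1.732 × 400 × 0.83) = 96.4 A

96.4 A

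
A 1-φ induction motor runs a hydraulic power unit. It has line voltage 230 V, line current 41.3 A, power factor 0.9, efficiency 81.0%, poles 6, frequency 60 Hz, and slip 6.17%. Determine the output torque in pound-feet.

P_in = V·I·cosφ = 230 × 41.3 × 0.9 = 8549 W
P_out = η·P_in = 0.81 × 8549 = 6925 W
n_s = 120×60/6 = 1200 rpm; n = 1200×(1−0.0617) = 1126 rpm
ω = 2π×1126/60 = 117.9 rad/s
τ = P_out/ω = 6925/117.9 = 58.74 N·m
In lb·ft: 58.74/1.356 = 43.3 lb·ft

43.3 lb·ft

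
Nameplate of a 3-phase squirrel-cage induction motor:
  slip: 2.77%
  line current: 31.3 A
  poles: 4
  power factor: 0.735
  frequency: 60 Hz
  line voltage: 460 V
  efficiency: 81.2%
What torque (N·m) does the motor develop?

P_in = √3·V·I·cosφ = 1.732 × 460 × 31.3 × 0.735 = 18329 W
P_out = η·P_in = 0.812 × 18329 = 14883 W
n_s = 120×60/4 = 1800 rpm; n = 1800×(1−0.0277) = 1750 rpm
ω = 2π×1750/60 = 183.3 rad/s
τ = P_out/ω = 14883/183.3 = 81.2 N·m

81.2 N·m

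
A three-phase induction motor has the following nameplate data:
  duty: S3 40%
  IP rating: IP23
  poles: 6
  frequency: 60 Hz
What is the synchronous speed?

1200 rpm

n_s = 120f/p = 120×60/6 = 1200 rpm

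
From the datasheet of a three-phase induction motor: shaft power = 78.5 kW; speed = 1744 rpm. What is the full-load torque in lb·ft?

317 lb·ft

ω = 2π × 1744/60 = 182.6 rad/s
τ = P/ω = 78500/182.6 = 429.9 N·m
In lb·ft: 429.9/1.356 = 317 lb·ft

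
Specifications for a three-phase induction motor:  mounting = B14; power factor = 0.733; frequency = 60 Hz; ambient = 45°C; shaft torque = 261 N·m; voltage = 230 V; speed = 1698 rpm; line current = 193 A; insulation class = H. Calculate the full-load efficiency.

ω = 2π × 1698/60 = 177.8 rad/s; P_out = τω = 261 × 177.8 = 46406 W
P_in = √3·V_L·I_L·cosφ = 1.732 × 230 × 193 × 0.733 = 56356 W
η = P_out / P_in = 46406 / 56356 = 0.823 = 82.3%

82.3 %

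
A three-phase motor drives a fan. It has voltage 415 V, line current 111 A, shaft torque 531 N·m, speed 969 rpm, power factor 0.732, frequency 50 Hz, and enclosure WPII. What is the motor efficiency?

ω = 2π × 969/60 = 101.5 rad/s; P_out = τω = 531 × 101.5 = 53897 W
P_in = √3·V_L·I_L·cosφ = 1.732 × 415 × 111 × 0.732 = 58402 W
η = P_out / P_in = 53897 / 58402 = 0.923 = 92.3%

92.3 %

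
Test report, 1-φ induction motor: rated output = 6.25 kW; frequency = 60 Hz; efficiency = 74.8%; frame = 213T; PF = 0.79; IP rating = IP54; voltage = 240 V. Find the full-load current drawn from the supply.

44.1 A

P_out = 6.25 kW = 6250 W
P_in = P_out / η = 6250 / 0.748 = 8356 W
I = P_in / (V·cosφ) = 8356 / (240 × 0.79) = 44.1 A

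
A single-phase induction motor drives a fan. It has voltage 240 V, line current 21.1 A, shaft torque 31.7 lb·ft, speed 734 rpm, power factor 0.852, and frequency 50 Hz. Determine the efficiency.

τ = 31.7 lb·ft × 1.356 = 42.99 N·m
ω = 2π × 734/60 = 76.86 rad/s; P_out = τω = 42.99 × 76.86 = 3304 W
P_in = V·I·cosφ = 240 × 21.1 × 0.852 = 4315 W
η = P_out / P_in = 3304 / 4315 = 0.766 = 76.6%

76.6 %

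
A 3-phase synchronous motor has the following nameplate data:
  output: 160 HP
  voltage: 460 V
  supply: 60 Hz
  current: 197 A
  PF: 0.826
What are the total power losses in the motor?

10.3 kW

P_in = √3·V·I·cosφ = 1.732×460×197×0.826 = 129644 W
P_out = 160×746 = 119360 W
Losses = P_in − P_out = 129644 − 119360 = 10284 W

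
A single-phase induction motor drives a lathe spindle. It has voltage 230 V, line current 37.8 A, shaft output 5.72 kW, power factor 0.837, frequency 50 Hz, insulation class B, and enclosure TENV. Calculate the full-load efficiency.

78.6 %

P_out = 5.72 kW = 5720 W
P_in = V·I·cosφ = 230 × 37.8 × 0.837 = 7277 W
η = P_out / P_in = 5720 / 7277 = 0.786 = 78.6%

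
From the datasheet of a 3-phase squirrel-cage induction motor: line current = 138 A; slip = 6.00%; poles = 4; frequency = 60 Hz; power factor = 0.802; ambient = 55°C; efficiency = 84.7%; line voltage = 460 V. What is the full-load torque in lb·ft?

311 lb·ft

P_in = √3·V·I·cosφ = 1.732 × 460 × 138 × 0.802 = 88178 W
P_out = η·P_in = 0.847 × 88178 = 74687 W
n_s = 120×60/4 = 1800 rpm; n = 1800×(1−0.06) = 1692 rpm
ω = 2π×1692/60 = 177.2 rad/s
τ = P_out/ω = 74687/177.2 = 421.5 N·m
In lb·ft: 421.5/1.356 = 311 lb·ft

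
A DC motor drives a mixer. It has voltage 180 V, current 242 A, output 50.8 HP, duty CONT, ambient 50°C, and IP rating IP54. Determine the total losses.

P_in = V·I = 180×242 = 43560 W
P_out = 50.8×746 = 37897 W
Losses = P_in − P_out = 43560 − 37897 = 5663 W

5.66 kW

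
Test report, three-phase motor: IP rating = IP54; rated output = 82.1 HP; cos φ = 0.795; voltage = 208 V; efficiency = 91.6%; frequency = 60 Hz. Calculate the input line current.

233 A

P_out = 82.1 × 746 = 61247 W
P_in = P_out / η = 61247 / 0.916 = 66864 W
I_L = P_in / (√3·V_L·cosφ) = 66864 / (1.732 × 208 × 0.795) = 233 A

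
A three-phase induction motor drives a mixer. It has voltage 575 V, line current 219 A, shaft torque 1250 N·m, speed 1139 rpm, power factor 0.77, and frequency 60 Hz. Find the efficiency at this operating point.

ω = 2π × 1139/60 = 119.3 rad/s; P_out = τω = 1250 × 119.3 = 149125 W
P_in = √3·V_L·I_L·cosφ = 1.732 × 575 × 219 × 0.77 = 167939 W
η = P_out / P_in = 149125 / 167939 = 0.888 = 88.8%

88.8 %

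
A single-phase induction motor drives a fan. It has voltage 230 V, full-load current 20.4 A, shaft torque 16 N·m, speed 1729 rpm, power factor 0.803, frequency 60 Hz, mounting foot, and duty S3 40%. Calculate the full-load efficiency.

76.9 %

ω = 2π × 1729/60 = 181.1 rad/s; P_out = τω = 16 × 181.1 = 2898 W
P_in = V·I·cosφ = 230 × 20.4 × 0.803 = 3768 W
η = P_out / P_in = 2898 / 3768 = 0.769 = 76.9%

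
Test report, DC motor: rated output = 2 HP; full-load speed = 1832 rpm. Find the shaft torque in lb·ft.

5.74 lb·ft

P_out = 2 × 746 = 1492 W
ω = 2π × 1832/60 = 191.8 rad/s
τ = P_out/ω = 1492/191.8 = 7.779 N·m
In lb·ft: 7.779/1.356 = 5.74 lb·ft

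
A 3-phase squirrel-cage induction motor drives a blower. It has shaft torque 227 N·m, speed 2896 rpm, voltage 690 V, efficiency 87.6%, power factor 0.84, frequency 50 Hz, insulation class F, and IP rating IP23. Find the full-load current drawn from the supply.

78.3 A

ω = 2π×2896/60 = 303.3 rad/s; P_out = τω = 227 × 303.3 = 68849 W
P_in = P_out / η = 68849 / 0.876 = 78595 W
I_L = P_in / (√3·V_L·cosφ) = 78595 / (1.732 × 690 × 0.84) = 78.3 A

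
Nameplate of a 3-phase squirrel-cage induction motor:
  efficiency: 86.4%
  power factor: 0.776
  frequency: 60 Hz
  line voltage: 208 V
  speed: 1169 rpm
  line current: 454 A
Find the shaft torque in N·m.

P_in = √3·V·I·cosφ = 1.732 × 208 × 454 × 0.776 = 126920 W
P_out = η·P_in = 0.864 × 126920 = 109659 W
n = 1169 rpm
ω = 2π×1169/60 = 122.4 rad/s
τ = P_out/ω = 109659/122.4 = 896 N·m

896 N·m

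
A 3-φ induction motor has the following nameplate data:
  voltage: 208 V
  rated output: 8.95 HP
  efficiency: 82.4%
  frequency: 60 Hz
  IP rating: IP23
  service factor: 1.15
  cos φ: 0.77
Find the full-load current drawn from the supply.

P_out = 8.95 × 746 = 6677 W
P_in = P_out / η = 6677 / 0.824 = 8103 W
I_L = P_in / (√3·V_L·cosφ) = 8103 / (1.732 × 208 × 0.77) = 29.2 A

29.2 A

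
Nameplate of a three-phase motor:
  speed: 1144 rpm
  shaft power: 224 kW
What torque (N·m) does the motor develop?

ω = 2π × 1144/60 = 119.8 rad/s
τ = P/ω = 224000/119.8 = 1870 N·m

1870 N·m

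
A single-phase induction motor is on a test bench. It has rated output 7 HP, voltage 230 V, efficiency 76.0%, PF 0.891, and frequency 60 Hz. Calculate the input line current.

33.5 A

P_out = 7 × 746 = 5222 W
P_in = P_out / η = 5222 / 0.760 = 6871 W
I = P_in / (V·cosφ) = 6871 / (230 × 0.891) = 33.5 A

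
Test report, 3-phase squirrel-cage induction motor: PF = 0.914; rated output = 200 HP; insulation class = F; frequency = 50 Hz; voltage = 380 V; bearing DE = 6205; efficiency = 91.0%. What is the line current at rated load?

273 A

P_out = 200 × 746 = 149200 W
P_in = P_out / η = 149200 / 0.910 = 163956 W
I_L = P_in / (√3·V_L·cosφ) = 163956 / (1.732 × 380 × 0.914) = 273 A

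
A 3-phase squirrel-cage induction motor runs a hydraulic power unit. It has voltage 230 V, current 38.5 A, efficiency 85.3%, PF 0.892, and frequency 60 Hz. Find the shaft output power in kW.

11.7 kW

P_in = √3·V·I·cosφ = 1.732 × 230 × 38.5 × 0.892 = 13680 W
P_out = η·P_in = 0.853 × 13680 = 11669 W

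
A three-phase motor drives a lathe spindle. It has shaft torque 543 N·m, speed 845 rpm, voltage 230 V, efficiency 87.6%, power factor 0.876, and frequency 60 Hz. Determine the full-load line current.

ω = 2π×845/60 = 88.49 rad/s; P_out = τω = 543 × 88.49 = 48050 W
P_in = P_out / η = 48050 / 0.876 = 54852 W
I_L = P_in / (√3·V_L·cosφ) = 54852 / (1.732 × 230 × 0.876) = 157 A

157 A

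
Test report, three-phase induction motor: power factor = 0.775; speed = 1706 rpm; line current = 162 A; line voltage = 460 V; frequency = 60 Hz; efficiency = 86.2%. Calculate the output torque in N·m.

483 N·m

P_in = √3·V·I·cosφ = 1.732 × 460 × 162 × 0.775 = 100028 W
P_out = η·P_in = 0.862 × 100028 = 86224 W
n = 1706 rpm
ω = 2π×1706/60 = 178.7 rad/s
τ = P_out/ω = 86224/178.7 = 483 N·m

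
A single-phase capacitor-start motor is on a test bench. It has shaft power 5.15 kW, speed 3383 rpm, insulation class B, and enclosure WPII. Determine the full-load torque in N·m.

14.5 N·m

ω = 2π × 3383/60 = 354.3 rad/s
τ = P/ω = 5150/354.3 = 14.5 N·m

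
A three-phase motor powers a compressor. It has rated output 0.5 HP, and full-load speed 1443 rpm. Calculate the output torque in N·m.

P_out = 0.5 × 746 = 373 W
ω = 2π × 1443/60 = 151.1 rad/s
τ = P_out/ω = 373/151.1 = 2.47 N·m

2.47 N·m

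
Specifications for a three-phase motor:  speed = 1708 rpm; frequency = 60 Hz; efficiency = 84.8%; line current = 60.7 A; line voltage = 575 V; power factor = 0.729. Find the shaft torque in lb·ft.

154 lb·ft

P_in = √3·V·I·cosφ = 1.732 × 575 × 60.7 × 0.729 = 44069 W
P_out = η·P_in = 0.848 × 44069 = 37371 W
n = 1708 rpm
ω = 2π×1708/60 = 178.9 rad/s
τ = P_out/ω = 37371/178.9 = 208.9 N·m
In lb·ft: 208.9/1.356 = 154 lb·ft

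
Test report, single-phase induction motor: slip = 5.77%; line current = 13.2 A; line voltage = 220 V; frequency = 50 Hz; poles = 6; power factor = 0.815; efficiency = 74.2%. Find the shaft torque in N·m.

17.8 N·m

P_in = V·I·cosφ = 220 × 13.2 × 0.815 = 2367 W
P_out = η·P_in = 0.742 × 2367 = 1756 W
n_s = 120×50/6 = 1000 rpm; n = 1000×(1−0.0577) = 942 rpm
ω = 2π×942/60 = 98.65 rad/s
τ = P_out/ω = 1756/98.65 = 17.8 N·m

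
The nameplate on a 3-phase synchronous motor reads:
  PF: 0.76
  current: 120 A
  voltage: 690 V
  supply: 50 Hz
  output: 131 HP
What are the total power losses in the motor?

11.3 kW

P_in = √3·V·I·cosφ = 1.732×690×120×0.76 = 108991 W
P_out = 131×746 = 97726 W
Losses = P_in − P_out = 108991 − 97726 = 11265 W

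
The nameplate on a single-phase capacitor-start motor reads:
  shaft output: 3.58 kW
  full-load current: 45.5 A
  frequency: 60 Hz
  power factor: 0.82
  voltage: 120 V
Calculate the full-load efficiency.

80.0 %

P_out = 3.58 kW = 3580 W
P_in = V·I·cosφ = 120 × 45.5 × 0.82 = 4477 W
η = P_out / P_in = 3580 / 4477 = 0.800 = 80.0%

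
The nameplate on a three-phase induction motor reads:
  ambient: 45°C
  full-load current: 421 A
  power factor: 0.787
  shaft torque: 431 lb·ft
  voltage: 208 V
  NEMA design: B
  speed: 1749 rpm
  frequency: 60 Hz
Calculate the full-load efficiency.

τ = 431 lb·ft × 1.356 = 584.4 N·m
ω = 2π × 1749/60 = 183.2 rad/s; P_out = τω = 584.4 × 183.2 = 107062 W
P_in = √3·V_L·I_L·cosφ = 1.732 × 208 × 421 × 0.787 = 119363 W
η = P_out / P_in = 107062 / 119363 = 0.897 = 89.7%

89.7 %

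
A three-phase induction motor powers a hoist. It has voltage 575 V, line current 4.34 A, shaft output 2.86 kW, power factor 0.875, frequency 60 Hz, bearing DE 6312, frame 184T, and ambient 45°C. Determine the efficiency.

P_out = 2.86 kW = 2860 W
P_in = √3·V_L·I_L·cosφ = 1.732 × 575 × 4.34 × 0.875 = 3782 W
η = P_out / P_in = 2860 / 3782 = 0.756 = 75.6%

75.6 %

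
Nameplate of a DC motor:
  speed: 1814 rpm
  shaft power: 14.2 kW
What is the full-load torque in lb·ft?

ω = 2π × 1814/60 = 190 rad/s
τ = P/ω = 14200/190 = 74.74 N·m
In lb·ft: 74.74/1.356 = 55.1 lb·ft

55.1 lb·ft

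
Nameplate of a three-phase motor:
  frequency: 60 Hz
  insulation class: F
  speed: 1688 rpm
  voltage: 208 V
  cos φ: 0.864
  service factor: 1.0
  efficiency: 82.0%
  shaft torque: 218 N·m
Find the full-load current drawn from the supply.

151 A

ω = 2π×1688/60 = 176.8 rad/s; P_out = τω = 218 × 176.8 = 38542 W
P_in = P_out / η = 38542 / 0.820 = 47002 W
I_L = P_in / (√3·V_L·cosφ) = 47002 / (1.732 × 208 × 0.864) = 151 A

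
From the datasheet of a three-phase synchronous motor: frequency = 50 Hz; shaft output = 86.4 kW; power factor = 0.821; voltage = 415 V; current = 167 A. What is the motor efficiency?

P_out = 86.4 kW = 86400 W
P_in = √3·V_L·I_L·cosφ = 1.732 × 415 × 167 × 0.821 = 98550 W
η = P_out / P_in = 86400 / 98550 = 0.877 = 87.7%

87.7 %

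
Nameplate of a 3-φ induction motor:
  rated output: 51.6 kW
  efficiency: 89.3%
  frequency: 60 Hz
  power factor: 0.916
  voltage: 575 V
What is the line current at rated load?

P_out = 51.6 kW = 51600 W
P_in = P_out / η = 51600 / 0.893 = 57783 W
I_L = P_in / (√3·V_L·cosφ) = 57783 / (1.732 × 575 × 0.916) = 63.3 A

63.3 A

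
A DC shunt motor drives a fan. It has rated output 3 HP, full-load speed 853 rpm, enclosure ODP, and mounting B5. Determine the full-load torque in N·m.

P_out = 3 × 746 = 2238 W
ω = 2π × 853/60 = 89.33 rad/s
τ = P_out/ω = 2238/89.33 = 25.1 N·m

25.1 N·m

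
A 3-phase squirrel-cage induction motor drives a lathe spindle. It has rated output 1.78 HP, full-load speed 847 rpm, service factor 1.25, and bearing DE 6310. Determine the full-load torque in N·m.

15 N·m

P_out = 1.78 × 746 = 1328 W
ω = 2π × 847/60 = 88.7 rad/s
τ = P_out/ω = 1328/88.7 = 15 N·m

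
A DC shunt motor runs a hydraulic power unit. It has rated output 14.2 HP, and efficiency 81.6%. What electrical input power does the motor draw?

13 kW

P_out = 14.2 × 746 = 10593 W
P_in = P_out/η = 10593/0.816 = 12982 W = 13 kW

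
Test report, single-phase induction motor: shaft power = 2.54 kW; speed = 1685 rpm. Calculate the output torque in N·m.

14.4 N·m

ω = 2π × 1685/60 = 176.5 rad/s
τ = P/ω = 2540/176.5 = 14.4 N·m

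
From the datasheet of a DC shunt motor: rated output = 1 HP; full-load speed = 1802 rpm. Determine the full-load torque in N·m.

3.95 N·m

P_out = 1 × 746 = 746 W
ω = 2π × 1802/60 = 188.7 rad/s
τ = P_out/ω = 746/188.7 = 3.95 N·m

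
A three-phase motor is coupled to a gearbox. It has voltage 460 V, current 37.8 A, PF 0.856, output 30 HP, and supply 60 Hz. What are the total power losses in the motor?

P_in = √3·V·I·cosφ = 1.732×460×37.8×0.856 = 25779 W
P_out = 30×746 = 22380 W
Losses = P_in − P_out = 25779 − 22380 = 3399 W

3400 W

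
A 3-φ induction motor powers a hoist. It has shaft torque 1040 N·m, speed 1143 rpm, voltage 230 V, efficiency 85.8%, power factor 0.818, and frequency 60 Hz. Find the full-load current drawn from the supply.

ω = 2π×1143/60 = 119.7 rad/s; P_out = τω = 1040 × 119.7 = 124488 W
P_in = P_out / η = 124488 / 0.858 = 145091 W
I_L = P_in / (√3·V_L·cosφ) = 145091 / (1.732 × 230 × 0.818) = 445 A

445 A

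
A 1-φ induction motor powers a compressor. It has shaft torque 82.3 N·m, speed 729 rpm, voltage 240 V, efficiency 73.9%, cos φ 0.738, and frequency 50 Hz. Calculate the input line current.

ω = 2π×729/60 = 76.34 rad/s; P_out = τω = 82.3 × 76.34 = 6283 W
P_in = P_out / η = 6283 / 0.739 = 8502 W
I = P_in / (V·cosφ) = 8502 / (240 × 0.738) = 48 A

48 A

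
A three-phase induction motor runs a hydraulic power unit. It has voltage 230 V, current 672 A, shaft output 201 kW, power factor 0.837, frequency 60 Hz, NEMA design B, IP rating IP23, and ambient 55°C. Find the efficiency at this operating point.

P_out = 201 kW = 201000 W
P_in = √3·V_L·I_L·cosφ = 1.732 × 230 × 672 × 0.837 = 224063 W
η = P_out / P_in = 201000 / 224063 = 0.897 = 89.7%

89.7 %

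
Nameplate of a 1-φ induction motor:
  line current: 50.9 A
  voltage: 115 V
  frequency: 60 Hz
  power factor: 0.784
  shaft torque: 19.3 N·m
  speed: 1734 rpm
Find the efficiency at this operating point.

76.4 %

ω = 2π × 1734/60 = 181.6 rad/s; P_out = τω = 19.3 × 181.6 = 3505 W
P_in = V·I·cosφ = 115 × 50.9 × 0.784 = 4589 W
η = P_out / P_in = 3505 / 4589 = 0.764 = 76.4%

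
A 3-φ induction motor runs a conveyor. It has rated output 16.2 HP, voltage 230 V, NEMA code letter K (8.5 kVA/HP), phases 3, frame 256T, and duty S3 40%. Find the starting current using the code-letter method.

346 A

S_LR = 8.5 × 16.2 = 137.7 kVA
I_LR = S_LR/(√3·V_L) = 137700/(1.732×230) = 346 A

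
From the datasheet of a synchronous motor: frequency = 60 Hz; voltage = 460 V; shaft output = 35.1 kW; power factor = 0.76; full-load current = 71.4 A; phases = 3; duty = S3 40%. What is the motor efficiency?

P_out = 35.1 kW = 35100 W
P_in = √3·V_L·I_L·cosφ = 1.732 × 460 × 71.4 × 0.76 = 43233 W
η = P_out / P_in = 35100 / 43233 = 0.812 = 81.2%

81.2 %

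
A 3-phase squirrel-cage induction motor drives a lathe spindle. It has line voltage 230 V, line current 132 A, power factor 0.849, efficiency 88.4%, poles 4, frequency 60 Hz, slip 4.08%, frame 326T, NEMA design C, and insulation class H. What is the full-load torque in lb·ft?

P_in = √3·V·I·cosφ = 1.732 × 230 × 132 × 0.849 = 44643 W
P_out = η·P_in = 0.884 × 44643 = 39464 W
n_s = 120×60/4 = 1800 rpm; n = 1800×(1−0.0408) = 1727 rpm
ω = 2π×1727/60 = 180.9 rad/s
τ = P_out/ω = 39464/180.9 = 218.2 N·m
In lb·ft: 218.2/1.356 = 161 lb·ft

161 lb·ft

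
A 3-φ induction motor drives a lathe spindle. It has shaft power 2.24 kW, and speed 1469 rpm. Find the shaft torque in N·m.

14.6 N·m

ω = 2π × 1469/60 = 153.8 rad/s
τ = P/ω = 2240/153.8 = 14.6 N·m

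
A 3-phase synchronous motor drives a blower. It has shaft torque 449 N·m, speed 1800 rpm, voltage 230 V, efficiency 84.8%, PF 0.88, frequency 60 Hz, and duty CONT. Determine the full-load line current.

285 A

ω = 2π×1800/60 = 188.5 rad/s; P_out = τω = 449 × 188.5 = 84637 W
P_in = P_out / η = 84637 / 0.848 = 99808 W
I_L = P_in / (√3·V_L·cosφ) = 99808 / (1.732 × 230 × 0.88) = 285 A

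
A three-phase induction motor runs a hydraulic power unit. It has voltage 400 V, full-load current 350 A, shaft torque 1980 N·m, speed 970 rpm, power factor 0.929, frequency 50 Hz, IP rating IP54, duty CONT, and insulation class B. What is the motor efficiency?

ω = 2π × 970/60 = 101.6 rad/s; P_out = τω = 1980 × 101.6 = 201168 W
P_in = √3·V_L·I_L·cosφ = 1.732 × 400 × 350 × 0.929 = 225264 W
η = P_out / P_in = 201168 / 225264 = 0.893 = 89.3%

89.3 %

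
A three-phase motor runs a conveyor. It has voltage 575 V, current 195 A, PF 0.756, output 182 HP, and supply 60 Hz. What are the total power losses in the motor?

11000 W

P_in = √3·V·I·cosφ = 1.732×575×195×0.756 = 146816 W
P_out = 182×746 = 135772 W
Losses = P_in − P_out = 146816 − 135772 = 11044 W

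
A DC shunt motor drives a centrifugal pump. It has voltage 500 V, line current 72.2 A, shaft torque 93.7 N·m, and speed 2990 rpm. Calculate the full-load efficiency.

ω = 2π × 2990/60 = 313.1 rad/s; P_out = τω = 93.7 × 313.1 = 29337 W
P_in = V·I = 500 × 72.2 = 36100 W
η = P_out / P_in = 29337 / 36100 = 0.813 = 81.3%

81.3 %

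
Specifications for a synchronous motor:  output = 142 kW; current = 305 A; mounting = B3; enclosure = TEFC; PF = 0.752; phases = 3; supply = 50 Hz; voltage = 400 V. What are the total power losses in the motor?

P_in = √3·V·I·cosφ = 1.732×400×305×0.752 = 158901 W
P_out = 142000 W
Losses = P_in − P_out = 158901 − 142000 = 16901 W

16.9 kW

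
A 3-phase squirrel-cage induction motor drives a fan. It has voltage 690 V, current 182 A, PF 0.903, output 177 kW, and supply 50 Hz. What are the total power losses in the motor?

P_in = √3·V·I·cosφ = 1.732×690×182×0.903 = 196407 W
P_out = 177000 W
Losses = P_in − P_out = 196407 − 177000 = 19407 W

19400 W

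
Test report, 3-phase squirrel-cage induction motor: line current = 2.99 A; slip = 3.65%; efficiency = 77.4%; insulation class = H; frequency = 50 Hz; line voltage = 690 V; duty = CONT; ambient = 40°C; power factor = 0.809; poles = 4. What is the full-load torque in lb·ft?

10.9 lb·ft

P_in = √3·V·I·cosφ = 1.732 × 690 × 2.99 × 0.809 = 2891 W
P_out = η·P_in = 0.774 × 2891 = 2238 W
n_s = 120×50/4 = 1500 rpm; n = 1500×(1−0.0365) = 1445 rpm
ω = 2π×1445/60 = 151.3 rad/s
τ = P_out/ω = 2238/151.3 = 14.79 N·m
In lb·ft: 14.79/1.356 = 10.9 lb·ft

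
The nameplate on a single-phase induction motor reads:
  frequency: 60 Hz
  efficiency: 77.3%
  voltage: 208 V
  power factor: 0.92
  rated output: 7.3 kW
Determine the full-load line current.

49.4 A

P_out = 7.3 kW = 7300 W
P_in = P_out / η = 7300 / 0.773 = 9444 W
I = P_in / (V·cosφ) = 9444 / (208 × 0.92) = 49.4 A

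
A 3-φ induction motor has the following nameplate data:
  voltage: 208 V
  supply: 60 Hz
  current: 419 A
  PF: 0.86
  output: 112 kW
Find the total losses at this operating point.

P_in = √3·V·I·cosφ = 1.732×208×419×0.86 = 129815 W
P_out = 112000 W
Losses = P_in − P_out = 129815 − 112000 = 17815 W

17800 W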